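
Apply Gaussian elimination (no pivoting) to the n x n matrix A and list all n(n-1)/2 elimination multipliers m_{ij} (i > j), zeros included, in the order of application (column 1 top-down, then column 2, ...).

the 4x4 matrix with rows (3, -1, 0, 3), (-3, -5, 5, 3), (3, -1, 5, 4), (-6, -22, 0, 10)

Forward elimination:
R2 <- R2 - (-1)*R1:  [  0  -6   5   6 ]
R3 <- R3 - (1)*R1:  [ 0  0  5  1 ]
R4 <- R4 - (-2)*R1:  [   0  -24    0   16 ]
R3: entry in column 2 is already 0 -> m_{32} = 0 (no row operation needed)
R4 <- R4 - (4)*R2:  [   0    0  -20   -8 ]
R4 <- R4 - (-4)*R3:  [  0   0   0  -4 ]
Multipliers (in order of application): m_{21} = -1, m_{31} = 1, m_{41} = -2, m_{32} = 0, m_{42} = 4, m_{43} = -4

multipliers: -1, 1, -2, 0, 4, -4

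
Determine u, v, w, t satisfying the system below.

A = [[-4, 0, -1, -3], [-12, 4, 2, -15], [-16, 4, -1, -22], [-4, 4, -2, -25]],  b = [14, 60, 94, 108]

(0, 1, -2, -4)

Forward elimination on [A|b]:
R2 <- R2 - (3)*R1:  [  0   4   5  -6  18 ]
R3 <- R3 - (4)*R1:  [   0    4    3  -10   38 ]
R4 <- R4 - (1)*R1:  [   0    4   -1  -22   94 ]
R3 <- R3 - (1)*R2:  [  0   0  -2  -4  20 ]
R4 <- R4 - (1)*R2:  [   0    0   -6  -16   76 ]
R4 <- R4 - (3)*R3:  [  0   0   0  -4  16 ]
Row echelon form:
[ -4  0  -1  -3  |  14 ]
[  0  4   5  -6  |  18 ]
[  0  0  -2  -4  |  20 ]
[  0  0   0  -4  |  16 ]
Back-substitution:
t = (16) / -4 = -4
w = (20 - (-4)*(-4)) / -2 = -2
v = (18 - (5)*(-2) - (-6)*(-4)) / 4 = 1
u = (14 - (-1)*(-2) - (-3)*(-4)) / -4 = 0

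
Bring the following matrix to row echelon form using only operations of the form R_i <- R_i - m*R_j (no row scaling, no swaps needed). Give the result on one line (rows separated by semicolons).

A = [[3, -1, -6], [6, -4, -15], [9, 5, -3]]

Forward elimination:
R2 <- R2 - (2)*R1:  [  0  -2  -3 ]
R3 <- R3 - (3)*R1:  [  0   8  15 ]
R3 <- R3 - (-4)*R2:  [ 0  0  3 ]
Row echelon form:
[ 3  -1  -6 ]
[ 0  -2  -3 ]
[ 0   0   3 ]

REF = [3 -1 -6; 0 -2 -3; 0 0 3]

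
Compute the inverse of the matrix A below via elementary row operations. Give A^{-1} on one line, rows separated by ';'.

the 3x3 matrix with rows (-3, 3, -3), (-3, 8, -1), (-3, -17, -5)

Gauss-Jordan on [A | I]:
R1 <- (1/-3)*R1:  [    1    -1     1  |  -1/3     0     0 ]
R2 <- R2 - (-3)*R1:  [  0   5   2  |  -1   1   0 ]
R3 <- R3 - (-3)*R1:  [   0  -20   -2  |   -1    0    1 ]
R2 <- (1/5)*R2:  [    0     1   2/5  |  -1/5   1/5     0 ]
R1 <- R1 - (-1)*R2:  [     1      0    7/5  |  -8/15    1/5      0 ]
R3 <- R3 - (-20)*R2:  [  0   0   6  |  -5   4   1 ]
R3 <- (1/6)*R3:  [    0     0     1  |  -5/6   2/3   1/6 ]
R1 <- R1 - (7/5)*R3:  [      1       0       0  |   19/30  -11/15   -7/30 ]
R2 <- R2 - (2/5)*R3:  [     0      1      0  |   2/15  -1/15  -1/15 ]
Right block of [I | A^{-1}] is the inverse:
[ 19/30  -11/15  -7/30 ]
[  2/15   -1/15  -1/15 ]
[  -5/6     2/3    1/6 ]

inverse = [19/30 -11/15 -7/30; 2/15 -1/15 -1/15; -5/6 2/3 1/6]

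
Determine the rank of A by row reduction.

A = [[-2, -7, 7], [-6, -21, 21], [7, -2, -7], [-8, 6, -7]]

rank(A) = 3

Row reduction:
R2 <- R2 - (3)*R1:  [ 0  0  0 ]
R3 <- R3 - (-7/2)*R1:  [     0  -53/2   35/2 ]
R4 <- R4 - (4)*R1:  [   0   34  -35 ]
R2 <-> R3   (pivot in column 2 was zero)
[ -2     -7     7 ]
[  0  -53/2  35/2 ]
[  0      0     0 ]
[  0     34   -35 ]
R4 <- R4 - (-68/53)*R2:  [       0        0  -665/53 ]
R3 <-> R4   (pivot in column 3 was zero)
[ -2     -7        7 ]
[  0  -53/2     35/2 ]
[  0      0  -665/53 ]
[  0      0        0 ]
Row echelon form:
[ -2     -7        7 ]
[  0  -53/2     35/2 ]
[  0      0  -665/53 ]
[  0      0        0 ]
Nonzero rows / pivot columns: 3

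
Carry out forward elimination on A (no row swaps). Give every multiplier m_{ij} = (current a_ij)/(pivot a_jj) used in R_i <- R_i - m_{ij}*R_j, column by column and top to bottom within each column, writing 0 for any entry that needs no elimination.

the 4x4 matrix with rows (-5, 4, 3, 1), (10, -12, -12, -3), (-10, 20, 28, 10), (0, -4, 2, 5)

multipliers: -2, 2, 0, -3, 1, 2

Forward elimination:
R2 <- R2 - (-2)*R1:  [  0  -4  -6  -1 ]
R3 <- R3 - (2)*R1:  [  0  12  22   8 ]
R4: entry in column 1 is already 0 -> m_{41} = 0 (no row operation needed)
R3 <- R3 - (-3)*R2:  [ 0  0  4  5 ]
R4 <- R4 - (1)*R2:  [ 0  0  8  6 ]
R4 <- R4 - (2)*R3:  [  0   0   0  -4 ]
Multipliers (in order of application): m_{21} = -2, m_{31} = 2, m_{41} = 0, m_{32} = -3, m_{42} = 1, m_{43} = 2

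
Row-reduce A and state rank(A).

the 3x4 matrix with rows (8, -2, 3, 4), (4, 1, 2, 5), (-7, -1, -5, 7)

rank(A) = 3

Row reduction:
R2 <- R2 - (1/2)*R1:  [   0    2  1/2    3 ]
R3 <- R3 - (-7/8)*R1:  [     0  -11/4  -19/8   21/2 ]
R3 <- R3 - (-11/8)*R2:  [      0       0  -27/16   117/8 ]
Row echelon form:
[ 8  -2       3      4 ]
[ 0   2     1/2      3 ]
[ 0   0  -27/16  117/8 ]
Nonzero rows / pivot columns: 3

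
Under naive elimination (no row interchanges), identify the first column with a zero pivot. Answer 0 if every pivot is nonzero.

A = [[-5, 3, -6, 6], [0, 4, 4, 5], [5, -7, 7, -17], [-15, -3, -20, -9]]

first zero-pivot column = 4

Naive forward elimination:
R3 <- R3 - (-1)*R1:  [   0   -4    1  -11 ]
R4 <- R4 - (3)*R1:  [   0  -12   -2  -27 ]
R3 <- R3 - (-1)*R2:  [  0   0   5  -6 ]
R4 <- R4 - (-3)*R2:  [   0    0   10  -12 ]
R4 <- R4 - (2)*R3:  [ 0  0  0  0 ]
Matrix at this point:
[ -5  3  -6   6 ]
[  0  4   4   5 ]
[  0  0   5  -6 ]
[  0  0   0   0 ]
Pivot entry (4,4) in the last row is zero and there are no rows below to swap with -> zero pivot in column 4 (A is singular).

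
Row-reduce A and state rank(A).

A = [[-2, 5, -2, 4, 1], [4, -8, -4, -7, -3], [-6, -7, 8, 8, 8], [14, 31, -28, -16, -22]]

Row reduction:
R2 <- R2 - (-2)*R1:  [  0   2  -8   1  -1 ]
R3 <- R3 - (3)*R1:  [   0  -22   14   -4    5 ]
R4 <- R4 - (-7)*R1:  [   0   66  -42   12  -15 ]
R3 <- R3 - (-11)*R2:  [   0    0  -74    7   -6 ]
R4 <- R4 - (33)*R2:  [   0    0  222  -21   18 ]
R4 <- R4 - (-3)*R3:  [ 0  0  0  0  0 ]
Row echelon form:
[ -2  5   -2  4   1 ]
[  0  2   -8  1  -1 ]
[  0  0  -74  7  -6 ]
[  0  0    0  0   0 ]
Nonzero rows / pivot columns: 3

rank(A) = 3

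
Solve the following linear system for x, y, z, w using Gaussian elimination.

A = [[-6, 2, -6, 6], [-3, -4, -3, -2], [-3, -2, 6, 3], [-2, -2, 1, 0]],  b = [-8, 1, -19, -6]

Forward elimination on [A|b]:
R2 <- R2 - (1/2)*R1:  [  0  -5   0  -5   5 ]
R3 <- R3 - (1/2)*R1:  [   0   -3    9    0  -15 ]
R4 <- R4 - (1/3)*R1:  [     0   -8/3      3     -2  -10/3 ]
R3 <- R3 - (3/5)*R2:  [   0    0    9    3  -18 ]
R4 <- R4 - (8/15)*R2:  [   0    0    3  2/3   -6 ]
R4 <- R4 - (1/3)*R3:  [    0     0     0  -1/3     0 ]
Row echelon form:
[ -6   2  -6     6  |   -8 ]
[  0  -5   0    -5  |    5 ]
[  0   0   9     3  |  -18 ]
[  0   0   0  -1/3  |    0 ]
Back-substitution:
w = (0) / (-1/3) = 0
z = (-18 - (3)*(0)) / 9 = -2
y = (5 - (-5)*(0)) / -5 = -1
x = (-8 - (2)*(-1) - (-6)*(-2) - (6)*(0)) / -6 = 3

(3, -1, -2, 0)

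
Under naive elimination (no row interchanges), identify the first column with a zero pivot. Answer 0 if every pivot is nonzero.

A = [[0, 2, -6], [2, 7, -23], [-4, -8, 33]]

Naive forward elimination:
Pivot entry (1,1) is zero but row 2 has 2 in column 1 -> naive elimination stops; a row interchange (e.g. R1 <-> R2) would be required here.

first zero-pivot column = 1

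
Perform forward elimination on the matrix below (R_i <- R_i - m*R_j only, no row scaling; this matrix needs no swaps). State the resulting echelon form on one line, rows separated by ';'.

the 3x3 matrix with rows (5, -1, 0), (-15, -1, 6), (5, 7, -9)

Forward elimination:
R2 <- R2 - (-3)*R1:  [  0  -4   6 ]
R3 <- R3 - (1)*R1:  [  0   8  -9 ]
R3 <- R3 - (-2)*R2:  [ 0  0  3 ]
Row echelon form:
[ 5  -1  0 ]
[ 0  -4  6 ]
[ 0   0  3 ]

REF = [5 -1 0; 0 -4 6; 0 0 3]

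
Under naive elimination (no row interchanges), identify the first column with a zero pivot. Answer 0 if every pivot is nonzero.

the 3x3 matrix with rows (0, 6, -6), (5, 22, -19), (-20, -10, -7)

first zero-pivot column = 1

Naive forward elimination:
Pivot entry (1,1) is zero but row 2 has 5 in column 1 -> naive elimination stops; a row interchange (e.g. R1 <-> R2) would be required here.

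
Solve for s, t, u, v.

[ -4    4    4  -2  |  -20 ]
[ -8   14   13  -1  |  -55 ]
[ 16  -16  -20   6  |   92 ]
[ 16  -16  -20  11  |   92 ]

(2, 0, -3, 0)

Forward elimination on [A|b]:
R2 <- R2 - (2)*R1:  [   0    6    5    3  -15 ]
R3 <- R3 - (-4)*R1:  [  0   0  -4  -2  12 ]
R4 <- R4 - (-4)*R1:  [  0   0  -4   3  12 ]
R4 <- R4 - (1)*R3:  [ 0  0  0  5  0 ]
Row echelon form:
[ -4  4   4  -2  |  -20 ]
[  0  6   5   3  |  -15 ]
[  0  0  -4  -2  |   12 ]
[  0  0   0   5  |    0 ]
Back-substitution:
v = (0) / 5 = 0
u = (12 - (-2)*(0)) / -4 = -3
t = (-15 - (5)*(-3) - (3)*(0)) / 6 = 0
s = (-20 - (4)*(0) - (4)*(-3) - (-2)*(0)) / -4 = 2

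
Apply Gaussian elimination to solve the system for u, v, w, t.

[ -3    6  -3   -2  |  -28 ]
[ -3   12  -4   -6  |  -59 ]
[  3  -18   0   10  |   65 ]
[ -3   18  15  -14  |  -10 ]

Forward elimination on [A|b]:
R2 <- R2 - (1)*R1:  [   0    6   -1   -4  -31 ]
R3 <- R3 - (-1)*R1:  [   0  -12   -3    8   37 ]
R4 <- R4 - (1)*R1:  [   0   12   18  -12   18 ]
R3 <- R3 - (-2)*R2:  [   0    0   -5    0  -25 ]
R4 <- R4 - (2)*R2:  [  0   0  20  -4  80 ]
R4 <- R4 - (-4)*R3:  [   0    0    0   -4  -20 ]
Row echelon form:
[ -3  6  -3  -2  |  -28 ]
[  0  6  -1  -4  |  -31 ]
[  0  0  -5   0  |  -25 ]
[  0  0   0  -4  |  -20 ]
Back-substitution:
t = (-20) / -4 = 5
w = (-25) / -5 = 5
v = (-31 - (-1)*(5) - (-4)*(5)) / 6 = -1
u = (-28 - (6)*(-1) - (-3)*(5) - (-2)*(5)) / -3 = -1

(-1, -1, 5, 5)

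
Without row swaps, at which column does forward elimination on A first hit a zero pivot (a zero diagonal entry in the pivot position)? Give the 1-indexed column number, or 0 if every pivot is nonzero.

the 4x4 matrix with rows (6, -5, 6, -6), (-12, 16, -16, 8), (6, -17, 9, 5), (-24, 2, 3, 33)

Naive forward elimination:
R2 <- R2 - (-2)*R1:  [  0   6  -4  -4 ]
R3 <- R3 - (1)*R1:  [   0  -12    3   11 ]
R4 <- R4 - (-4)*R1:  [   0  -18   27    9 ]
R3 <- R3 - (-2)*R2:  [  0   0  -5   3 ]
R4 <- R4 - (-3)*R2:  [  0   0  15  -3 ]
R4 <- R4 - (-3)*R3:  [ 0  0  0  6 ]
All pivots nonzero; naive elimination completes without hitting a zero pivot.

first zero-pivot column = 0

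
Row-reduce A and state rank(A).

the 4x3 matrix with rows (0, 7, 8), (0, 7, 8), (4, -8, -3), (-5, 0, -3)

Row reduction:
R1 <-> R3   (pivot in column 1 was zero)
[  4  -8  -3 ]
[  0   7   8 ]
[  0   7   8 ]
[ -5   0  -3 ]
R4 <- R4 - (-5/4)*R1:  [     0    -10  -27/4 ]
R3 <- R3 - (1)*R2:  [ 0  0  0 ]
R4 <- R4 - (-10/7)*R2:  [      0       0  131/28 ]
R3 <-> R4   (pivot in column 3 was zero)
[ 4  -8      -3 ]
[ 0   7       8 ]
[ 0   0  131/28 ]
[ 0   0       0 ]
Row echelon form:
[ 4  -8      -3 ]
[ 0   7       8 ]
[ 0   0  131/28 ]
[ 0   0       0 ]
Nonzero rows / pivot columns: 3

rank(A) = 3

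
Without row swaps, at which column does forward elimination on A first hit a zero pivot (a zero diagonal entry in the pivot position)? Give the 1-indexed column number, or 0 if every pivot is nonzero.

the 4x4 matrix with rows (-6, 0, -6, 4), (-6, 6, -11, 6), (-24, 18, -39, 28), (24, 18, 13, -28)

first zero-pivot column = 3

Naive forward elimination:
R2 <- R2 - (1)*R1:  [  0   6  -5   2 ]
R3 <- R3 - (4)*R1:  [   0   18  -15   12 ]
R4 <- R4 - (-4)*R1:  [   0   18  -11  -12 ]
R3 <- R3 - (3)*R2:  [ 0  0  0  6 ]
R4 <- R4 - (3)*R2:  [   0    0    4  -18 ]
Matrix at this point:
[ -6  0  -6    4 ]
[  0  6  -5    2 ]
[  0  0   0    6 ]
[  0  0   4  -18 ]
Pivot entry (3,3) is zero but row 4 has 4 in column 3 -> naive elimination stops; a row interchange (e.g. R3 <-> R4) would be required here.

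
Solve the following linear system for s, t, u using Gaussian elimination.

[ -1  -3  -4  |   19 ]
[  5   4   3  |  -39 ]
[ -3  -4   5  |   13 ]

Forward elimination on [A|b]:
R2 <- R2 - (-5)*R1:  [   0  -11  -17   56 ]
R3 <- R3 - (3)*R1:  [   0    5   17  -44 ]
R3 <- R3 - (-5/11)*R2:  [       0        0   102/11  -204/11 ]
Row echelon form:
[ -1   -3      -4  |       19 ]
[  0  -11     -17  |       56 ]
[  0    0  102/11  |  -204/11 ]
Back-substitution:
u = (-204/11) / (102/11) = -2
t = (56 - (-17)*(-2)) / -11 = -2
s = (19 - (-3)*(-2) - (-4)*(-2)) / -1 = -5

(-5, -2, -2)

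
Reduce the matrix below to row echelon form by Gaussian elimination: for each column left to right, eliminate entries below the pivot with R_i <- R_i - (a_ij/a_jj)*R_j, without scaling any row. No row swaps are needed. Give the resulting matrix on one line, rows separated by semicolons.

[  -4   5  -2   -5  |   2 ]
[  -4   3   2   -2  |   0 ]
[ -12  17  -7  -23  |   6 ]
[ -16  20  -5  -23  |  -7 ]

Forward elimination:
R2 <- R2 - (1)*R1:  [  0  -2   4   3  -2 ]
R3 <- R3 - (3)*R1:  [  0   2  -1  -8   0 ]
R4 <- R4 - (4)*R1:  [   0    0    3   -3  -15 ]
R3 <- R3 - (-1)*R2:  [  0   0   3  -5  -2 ]
R4 <- R4 - (1)*R3:  [   0    0    0    2  -13 ]
Row echelon form:
[ -4   5  -2  -5  |    2 ]
[  0  -2   4   3  |   -2 ]
[  0   0   3  -5  |   -2 ]
[  0   0   0   2  |  -13 ]

REF = [-4 5 -2 -5 2; 0 -2 4 3 -2; 0 0 3 -5 -2; 0 0 0 2 -13]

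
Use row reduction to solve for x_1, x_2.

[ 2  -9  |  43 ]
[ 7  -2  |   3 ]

(-1, -5)

Forward elimination on [A|b]:
R2 <- R2 - (7/2)*R1:  [      0    59/2  -295/2 ]
Row echelon form:
[ 2    -9  |      43 ]
[ 0  59/2  |  -295/2 ]
Back-substitution:
x_2 = (-295/2) / (59/2) = -5
x_1 = (43 - (-9)*(-5)) / 2 = -1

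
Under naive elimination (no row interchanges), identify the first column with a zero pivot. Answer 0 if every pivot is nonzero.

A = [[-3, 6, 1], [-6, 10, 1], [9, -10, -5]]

Naive forward elimination:
R2 <- R2 - (2)*R1:  [  0  -2  -1 ]
R3 <- R3 - (-3)*R1:  [  0   8  -2 ]
R3 <- R3 - (-4)*R2:  [  0   0  -6 ]
All pivots nonzero; naive elimination completes without hitting a zero pivot.

first zero-pivot column = 0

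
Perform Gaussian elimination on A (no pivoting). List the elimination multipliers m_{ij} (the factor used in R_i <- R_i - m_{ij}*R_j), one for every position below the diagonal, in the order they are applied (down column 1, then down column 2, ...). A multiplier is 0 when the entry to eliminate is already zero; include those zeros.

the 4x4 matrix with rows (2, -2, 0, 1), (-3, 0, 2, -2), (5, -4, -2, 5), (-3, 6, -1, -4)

multipliers: -3/2, 5/2, -3/2, -1/3, -1, -3/4

Forward elimination:
R2 <- R2 - (-3/2)*R1:  [    0    -3     2  -1/2 ]
R3 <- R3 - (5/2)*R1:  [   0    1   -2  5/2 ]
R4 <- R4 - (-3/2)*R1:  [    0     3    -1  -5/2 ]
R3 <- R3 - (-1/3)*R2:  [    0     0  -4/3   7/3 ]
R4 <- R4 - (-1)*R2:  [  0   0   1  -3 ]
R4 <- R4 - (-3/4)*R3:  [    0     0     0  -5/4 ]
Multipliers (in order of application): m_{21} = -3/2, m_{31} = 5/2, m_{41} = -3/2, m_{32} = -1/3, m_{42} = -1, m_{43} = -3/4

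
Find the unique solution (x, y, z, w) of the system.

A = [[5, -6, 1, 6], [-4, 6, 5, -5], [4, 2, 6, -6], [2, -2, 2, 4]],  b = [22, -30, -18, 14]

(5, 5, -3, 5)

Forward elimination on [A|b]:
R2 <- R2 - (-4/5)*R1:  [     0    6/5   29/5   -1/5  -62/5 ]
R3 <- R3 - (4/5)*R1:  [      0    34/5    26/5   -54/5  -178/5 ]
R4 <- R4 - (2/5)*R1:  [    0   2/5   8/5   8/5  26/5 ]
R3 <- R3 - (17/3)*R2:  [     0      0  -83/3  -29/3  104/3 ]
R4 <- R4 - (1/3)*R2:  [    0     0  -1/3   5/3  28/3 ]
R4 <- R4 - (1/83)*R3:  [      0       0       0  148/83  740/83 ]
Row echelon form:
[ 5   -6      1       6  |      22 ]
[ 0  6/5   29/5    -1/5  |   -62/5 ]
[ 0    0  -83/3   -29/3  |   104/3 ]
[ 0    0      0  148/83  |  740/83 ]
Back-substitution:
w = (740/83) / (148/83) = 5
z = (104/3 - (-29/3)*(5)) / (-83/3) = -3
y = (-62/5 - (29/5)*(-3) - (-1/5)*(5)) / (6/5) = 5
x = (22 - (-6)*(5) - (1)*(-3) - (6)*(5)) / 5 = 5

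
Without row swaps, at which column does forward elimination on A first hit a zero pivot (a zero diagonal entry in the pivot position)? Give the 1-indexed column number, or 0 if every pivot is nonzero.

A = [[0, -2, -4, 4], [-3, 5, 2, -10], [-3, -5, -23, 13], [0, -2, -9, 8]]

Naive forward elimination:
Pivot entry (1,1) is zero but row 2 has -3 in column 1 -> naive elimination stops; a row interchange (e.g. R1 <-> R2) would be required here.

first zero-pivot column = 1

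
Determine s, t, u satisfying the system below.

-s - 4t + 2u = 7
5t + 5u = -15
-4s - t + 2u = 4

Forward elimination on [A|b]:
R3 <- R3 - (4)*R1:  [   0   15   -6  -24 ]
R3 <- R3 - (3)*R2:  [   0    0  -21   21 ]
Row echelon form:
[ -1  -4    2  |    7 ]
[  0   5    5  |  -15 ]
[  0   0  -21  |   21 ]
Back-substitution:
u = (21) / -21 = -1
t = (-15 - (5)*(-1)) / 5 = -2
s = (7 - (-4)*(-2) - (2)*(-1)) / -1 = -1

(-1, -2, -1)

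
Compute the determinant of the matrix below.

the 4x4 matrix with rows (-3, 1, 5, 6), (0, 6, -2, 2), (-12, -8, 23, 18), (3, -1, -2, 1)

det(A) = 18

Forward elimination:
R3 <- R3 - (4)*R1:  [   0  -12    3   -6 ]
R4 <- R4 - (-1)*R1:  [ 0  0  3  7 ]
R3 <- R3 - (-2)*R2:  [  0   0  -1  -2 ]
R4 <- R4 - (-3)*R3:  [ 0  0  0  1 ]
Upper-triangular form:
[ -3  1   5   6 ]
[  0  6  -2   2 ]
[  0  0  -1  -2 ]
[  0  0   0   1 ]
det(A) = (-1)^0 * (-3) * (6) * (-1) * (1) = 18  (0 row swaps -> sign +1)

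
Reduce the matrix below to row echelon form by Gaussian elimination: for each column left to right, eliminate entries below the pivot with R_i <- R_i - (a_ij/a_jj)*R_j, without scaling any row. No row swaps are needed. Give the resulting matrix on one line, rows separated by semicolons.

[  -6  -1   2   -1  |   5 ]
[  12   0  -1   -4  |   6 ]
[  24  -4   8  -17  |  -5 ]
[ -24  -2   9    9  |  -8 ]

REF = [-6 -1 2 -1 5; 0 -2 3 -6 16; 0 0 4 3 -49; 0 0 0 4 37]

Forward elimination:
R2 <- R2 - (-2)*R1:  [  0  -2   3  -6  16 ]
R3 <- R3 - (-4)*R1:  [   0   -8   16  -21   15 ]
R4 <- R4 - (4)*R1:  [   0    2    1   13  -28 ]
R3 <- R3 - (4)*R2:  [   0    0    4    3  -49 ]
R4 <- R4 - (-1)*R2:  [   0    0    4    7  -12 ]
R4 <- R4 - (1)*R3:  [  0   0   0   4  37 ]
Row echelon form:
[ -6  -1  2  -1  |    5 ]
[  0  -2  3  -6  |   16 ]
[  0   0  4   3  |  -49 ]
[  0   0  0   4  |   37 ]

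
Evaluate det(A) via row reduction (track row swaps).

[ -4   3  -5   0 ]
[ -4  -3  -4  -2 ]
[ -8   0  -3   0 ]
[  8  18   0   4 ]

Forward elimination:
R2 <- R2 - (1)*R1:  [  0  -6   1  -2 ]
R3 <- R3 - (2)*R1:  [  0  -6   7   0 ]
R4 <- R4 - (-2)*R1:  [   0   24  -10    4 ]
R3 <- R3 - (1)*R2:  [ 0  0  6  2 ]
R4 <- R4 - (-4)*R2:  [  0   0  -6  -4 ]
R4 <- R4 - (-1)*R3:  [  0   0   0  -2 ]
Upper-triangular form:
[ -4   3  -5   0 ]
[  0  -6   1  -2 ]
[  0   0   6   2 ]
[  0   0   0  -2 ]
det(A) = (-1)^0 * (-4) * (-6) * (6) * (-2) = -288  (0 row swaps -> sign +1)

det(A) = -288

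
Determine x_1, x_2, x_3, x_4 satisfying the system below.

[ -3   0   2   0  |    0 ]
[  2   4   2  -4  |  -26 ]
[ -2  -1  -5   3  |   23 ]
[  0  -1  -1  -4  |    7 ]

(-2, -4, -3, 0)

Forward elimination on [A|b]:
R2 <- R2 - (-2/3)*R1:  [    0     4  10/3    -4   -26 ]
R3 <- R3 - (2/3)*R1:  [     0     -1  -19/3      3     23 ]
R3 <- R3 - (-1/4)*R2:  [     0      0  -11/2      2   33/2 ]
R4 <- R4 - (-1/4)*R2:  [    0     0  -1/6    -5   1/2 ]
R4 <- R4 - (1/33)*R3:  [       0        0        0  -167/33        0 ]
Row echelon form:
[ -3  0      2        0  |     0 ]
[  0  4   10/3       -4  |   -26 ]
[  0  0  -11/2        2  |  33/2 ]
[  0  0      0  -167/33  |     0 ]
Back-substitution:
x_4 = (0) / (-167/33) = 0
x_3 = (33/2 - (2)*(0)) / (-11/2) = -3
x_2 = (-26 - (10/3)*(-3) - (-4)*(0)) / 4 = -4
x_1 = (0 - (2)*(-3)) / -3 = -2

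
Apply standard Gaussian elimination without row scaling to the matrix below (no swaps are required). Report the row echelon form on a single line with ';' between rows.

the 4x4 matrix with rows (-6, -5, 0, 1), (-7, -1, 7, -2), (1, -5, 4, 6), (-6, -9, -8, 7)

Forward elimination:
R2 <- R2 - (7/6)*R1:  [     0   29/6      7  -19/6 ]
R3 <- R3 - (-1/6)*R1:  [     0  -35/6      4   37/6 ]
R4 <- R4 - (1)*R1:  [  0  -4  -8   6 ]
R3 <- R3 - (-35/29)*R2:  [      0       0  361/29   68/29 ]
R4 <- R4 - (-24/29)*R2:  [      0       0  -64/29   98/29 ]
R4 <- R4 - (-64/361)*R3:  [        0         0         0  1370/361 ]
Row echelon form:
[ -6    -5       0         1 ]
[  0  29/6       7     -19/6 ]
[  0     0  361/29     68/29 ]
[  0     0       0  1370/361 ]

REF = [-6 -5 0 1; 0 29/6 7 -19/6; 0 0 361/29 68/29; 0 0 0 1370/361]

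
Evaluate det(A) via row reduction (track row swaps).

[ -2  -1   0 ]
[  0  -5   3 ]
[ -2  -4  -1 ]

det(A) = -28

Forward elimination:
R3 <- R3 - (1)*R1:  [  0  -3  -1 ]
R3 <- R3 - (3/5)*R2:  [     0      0  -14/5 ]
Upper-triangular form:
[ -2  -1      0 ]
[  0  -5      3 ]
[  0   0  -14/5 ]
det(A) = (-1)^0 * (-2) * (-5) * (-14/5) = -28  (0 row swaps -> sign +1)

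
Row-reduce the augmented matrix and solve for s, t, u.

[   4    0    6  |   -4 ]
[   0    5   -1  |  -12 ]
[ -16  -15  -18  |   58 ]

(-4, -2, 2)

Forward elimination on [A|b]:
R3 <- R3 - (-4)*R1:  [   0  -15    6   42 ]
R3 <- R3 - (-3)*R2:  [ 0  0  3  6 ]
Row echelon form:
[ 4  0   6  |   -4 ]
[ 0  5  -1  |  -12 ]
[ 0  0   3  |    6 ]
Back-substitution:
u = (6) / 3 = 2
t = (-12 - (-1)*(2)) / 5 = -2
s = (-4 - (6)*(2)) / 4 = -4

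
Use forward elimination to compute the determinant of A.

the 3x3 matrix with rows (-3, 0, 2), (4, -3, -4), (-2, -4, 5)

det(A) = 49

Forward elimination:
R2 <- R2 - (-4/3)*R1:  [    0    -3  -4/3 ]
R3 <- R3 - (2/3)*R1:  [    0    -4  11/3 ]
R3 <- R3 - (4/3)*R2:  [    0     0  49/9 ]
Upper-triangular form:
[ -3   0     2 ]
[  0  -3  -4/3 ]
[  0   0  49/9 ]
det(A) = (-1)^0 * (-3) * (-3) * (49/9) = 49  (0 row swaps -> sign +1)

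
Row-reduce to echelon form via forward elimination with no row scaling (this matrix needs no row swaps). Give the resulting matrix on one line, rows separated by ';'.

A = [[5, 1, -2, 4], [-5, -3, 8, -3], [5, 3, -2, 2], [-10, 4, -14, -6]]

Forward elimination:
R2 <- R2 - (-1)*R1:  [  0  -2   6   1 ]
R3 <- R3 - (1)*R1:  [  0   2   0  -2 ]
R4 <- R4 - (-2)*R1:  [   0    6  -18    2 ]
R3 <- R3 - (-1)*R2:  [  0   0   6  -1 ]
R4 <- R4 - (-3)*R2:  [ 0  0  0  5 ]
Row echelon form:
[ 5   1  -2   4 ]
[ 0  -2   6   1 ]
[ 0   0   6  -1 ]
[ 0   0   0   5 ]

REF = [5 1 -2 4; 0 -2 6 1; 0 0 6 -1; 0 0 0 5]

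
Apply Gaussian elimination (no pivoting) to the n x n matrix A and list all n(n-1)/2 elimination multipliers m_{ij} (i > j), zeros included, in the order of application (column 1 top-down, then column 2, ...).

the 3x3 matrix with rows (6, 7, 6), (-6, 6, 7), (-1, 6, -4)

multipliers: -1, -1/6, 43/78

Forward elimination:
R2 <- R2 - (-1)*R1:  [  0  13  13 ]
R3 <- R3 - (-1/6)*R1:  [    0  43/6    -3 ]
R3 <- R3 - (43/78)*R2:  [     0      0  -61/6 ]
Multipliers (in order of application): m_{21} = -1, m_{31} = -1/6, m_{32} = 43/78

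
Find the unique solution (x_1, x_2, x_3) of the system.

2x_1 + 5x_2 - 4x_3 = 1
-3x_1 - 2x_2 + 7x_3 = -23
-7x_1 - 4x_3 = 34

(-2, -3, -5)

Forward elimination on [A|b]:
R2 <- R2 - (-3/2)*R1:  [     0   11/2      1  -43/2 ]
R3 <- R3 - (-7/2)*R1:  [    0  35/2   -18  75/2 ]
R3 <- R3 - (35/11)*R2:  [       0        0  -233/11  1165/11 ]
Row echelon form:
[ 2     5       -4  |        1 ]
[ 0  11/2        1  |    -43/2 ]
[ 0     0  -233/11  |  1165/11 ]
Back-substitution:
x_3 = (1165/11) / (-233/11) = -5
x_2 = (-43/2 - (1)*(-5)) / (11/2) = -3
x_1 = (1 - (5)*(-3) - (-4)*(-5)) / 2 = -2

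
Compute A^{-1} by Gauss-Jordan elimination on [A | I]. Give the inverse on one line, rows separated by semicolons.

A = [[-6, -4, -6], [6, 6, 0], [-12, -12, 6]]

inverse = [-1/2 -4/3 -1/2; 1/2 3/2 1/2; 0 1/3 1/6]

Gauss-Jordan on [A | I]:
R1 <- (1/-6)*R1:  [    1   2/3     1  |  -1/6     0     0 ]
R2 <- R2 - (6)*R1:  [  0   2  -6  |   1   1   0 ]
R3 <- R3 - (-12)*R1:  [  0  -4  18  |  -2   0   1 ]
R2 <- (1/2)*R2:  [   0    1   -3  |  1/2  1/2    0 ]
R1 <- R1 - (2/3)*R2:  [    1     0     3  |  -1/2  -1/3     0 ]
R3 <- R3 - (-4)*R2:  [ 0  0  6  |  0  2  1 ]
R3 <- (1/6)*R3:  [   0    0    1  |    0  1/3  1/6 ]
R1 <- R1 - (3)*R3:  [    1     0     0  |  -1/2  -4/3  -1/2 ]
R2 <- R2 - (-3)*R3:  [   0    1    0  |  1/2  3/2  1/2 ]
Right block of [I | A^{-1}] is the inverse:
[ -1/2  -4/3  -1/2 ]
[  1/2   3/2   1/2 ]
[    0   1/3   1/6 ]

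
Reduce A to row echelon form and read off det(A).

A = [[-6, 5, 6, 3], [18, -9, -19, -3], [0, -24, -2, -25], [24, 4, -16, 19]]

Forward elimination:
R2 <- R2 - (-3)*R1:  [  0   6  -1   6 ]
R4 <- R4 - (-4)*R1:  [  0  24   8  31 ]
R3 <- R3 - (-4)*R2:  [  0   0  -6  -1 ]
R4 <- R4 - (4)*R2:  [  0   0  12   7 ]
R4 <- R4 - (-2)*R3:  [ 0  0  0  5 ]
Upper-triangular form:
[ -6  5   6   3 ]
[  0  6  -1   6 ]
[  0  0  -6  -1 ]
[  0  0   0   5 ]
det(A) = (-1)^0 * (-6) * (6) * (-6) * (5) = 1080  (0 row swaps -> sign +1)

det(A) = 1080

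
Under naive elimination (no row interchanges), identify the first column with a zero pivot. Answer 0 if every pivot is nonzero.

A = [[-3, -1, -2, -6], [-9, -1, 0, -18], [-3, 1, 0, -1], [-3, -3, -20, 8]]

Naive forward elimination:
R2 <- R2 - (3)*R1:  [ 0  2  6  0 ]
R3 <- R3 - (1)*R1:  [ 0  2  2  5 ]
R4 <- R4 - (1)*R1:  [   0   -2  -18   14 ]
R3 <- R3 - (1)*R2:  [  0   0  -4   5 ]
R4 <- R4 - (-1)*R2:  [   0    0  -12   14 ]
R4 <- R4 - (3)*R3:  [  0   0   0  -1 ]
All pivots nonzero; naive elimination completes without hitting a zero pivot.

first zero-pivot column = 0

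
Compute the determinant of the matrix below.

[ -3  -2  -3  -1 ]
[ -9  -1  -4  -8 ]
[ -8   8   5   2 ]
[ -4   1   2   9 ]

det(A) = 700

Forward elimination:
R2 <- R2 - (3)*R1:  [  0   5   5  -5 ]
R3 <- R3 - (8/3)*R1:  [    0  40/3    13  14/3 ]
R4 <- R4 - (4/3)*R1:  [    0  11/3     6  31/3 ]
R3 <- R3 - (8/3)*R2:  [    0     0  -1/3    18 ]
R4 <- R4 - (11/15)*R2:  [   0    0  7/3   14 ]
R4 <- R4 - (-7)*R3:  [   0    0    0  140 ]
Upper-triangular form:
[ -3  -2    -3   -1 ]
[  0   5     5   -5 ]
[  0   0  -1/3   18 ]
[  0   0     0  140 ]
det(A) = (-1)^0 * (-3) * (5) * (-1/3) * (140) = 700  (0 row swaps -> sign +1)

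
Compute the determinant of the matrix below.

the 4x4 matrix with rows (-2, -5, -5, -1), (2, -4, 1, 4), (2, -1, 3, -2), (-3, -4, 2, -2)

Forward elimination:
R2 <- R2 - (-1)*R1:  [  0  -9  -4   3 ]
R3 <- R3 - (-1)*R1:  [  0  -6  -2  -3 ]
R4 <- R4 - (3/2)*R1:  [    0   7/2  19/2  -1/2 ]
R3 <- R3 - (2/3)*R2:  [   0    0  2/3   -5 ]
R4 <- R4 - (-7/18)*R2:  [      0       0  143/18     2/3 ]
R4 <- R4 - (143/12)*R3:  [     0      0      0  241/4 ]
Upper-triangular form:
[ -2  -5   -5     -1 ]
[  0  -9   -4      3 ]
[  0   0  2/3     -5 ]
[  0   0    0  241/4 ]
det(A) = (-1)^0 * (-2) * (-9) * (2/3) * (241/4) = 723  (0 row swaps -> sign +1)

det(A) = 723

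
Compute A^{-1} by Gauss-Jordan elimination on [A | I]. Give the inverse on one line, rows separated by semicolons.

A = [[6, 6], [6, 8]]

Gauss-Jordan on [A | I]:
R1 <- (1/6)*R1:  [   1    1  |  1/6    0 ]
R2 <- R2 - (6)*R1:  [  0   2  |  -1   1 ]
R2 <- (1/2)*R2:  [    0     1  |  -1/2   1/2 ]
R1 <- R1 - (1)*R2:  [    1     0  |   2/3  -1/2 ]
Right block of [I | A^{-1}] is the inverse:
[  2/3  -1/2 ]
[ -1/2   1/2 ]

inverse = [2/3 -1/2; -1/2 1/2]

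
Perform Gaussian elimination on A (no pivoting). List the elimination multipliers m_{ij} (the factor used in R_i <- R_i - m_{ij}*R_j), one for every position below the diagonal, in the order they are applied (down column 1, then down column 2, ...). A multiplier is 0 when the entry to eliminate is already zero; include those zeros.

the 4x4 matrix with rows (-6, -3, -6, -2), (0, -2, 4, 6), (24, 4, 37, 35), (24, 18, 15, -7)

multipliers: 0, -4, -4, 4, -3, -1

Forward elimination:
R2: entry in column 1 is already 0 -> m_{21} = 0 (no row operation needed)
R3 <- R3 - (-4)*R1:  [  0  -8  13  27 ]
R4 <- R4 - (-4)*R1:  [   0    6   -9  -15 ]
R3 <- R3 - (4)*R2:  [  0   0  -3   3 ]
R4 <- R4 - (-3)*R2:  [ 0  0  3  3 ]
R4 <- R4 - (-1)*R3:  [ 0  0  0  6 ]
Multipliers (in order of application): m_{21} = 0, m_{31} = -4, m_{41} = -4, m_{32} = 4, m_{42} = -3, m_{43} = -1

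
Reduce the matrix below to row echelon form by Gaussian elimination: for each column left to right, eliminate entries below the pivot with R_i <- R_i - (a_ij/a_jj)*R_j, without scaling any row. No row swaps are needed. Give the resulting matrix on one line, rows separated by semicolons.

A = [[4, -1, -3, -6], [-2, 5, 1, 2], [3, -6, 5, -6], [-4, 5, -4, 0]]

REF = [4 -1 -3 -6; 0 9/2 -1/2 -1; 0 0 20/3 -8/3; 0 0 0 -116/15]

Forward elimination:
R2 <- R2 - (-1/2)*R1:  [    0   9/2  -1/2    -1 ]
R3 <- R3 - (3/4)*R1:  [     0  -21/4   29/4   -3/2 ]
R4 <- R4 - (-1)*R1:  [  0   4  -7  -6 ]
R3 <- R3 - (-7/6)*R2:  [    0     0  20/3  -8/3 ]
R4 <- R4 - (8/9)*R2:  [     0      0  -59/9  -46/9 ]
R4 <- R4 - (-59/60)*R3:  [       0        0        0  -116/15 ]
Row echelon form:
[ 4   -1    -3       -6 ]
[ 0  9/2  -1/2       -1 ]
[ 0    0  20/3     -8/3 ]
[ 0    0     0  -116/15 ]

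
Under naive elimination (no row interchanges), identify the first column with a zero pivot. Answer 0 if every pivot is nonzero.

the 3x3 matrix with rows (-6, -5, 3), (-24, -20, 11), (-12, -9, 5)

Naive forward elimination:
R2 <- R2 - (4)*R1:  [  0   0  -1 ]
R3 <- R3 - (2)*R1:  [  0   1  -1 ]
Matrix at this point:
[ -6  -5   3 ]
[  0   0  -1 ]
[  0   1  -1 ]
Pivot entry (2,2) is zero but row 3 has 1 in column 2 -> naive elimination stops; a row interchange (e.g. R2 <-> R3) would be required here.

first zero-pivot column = 2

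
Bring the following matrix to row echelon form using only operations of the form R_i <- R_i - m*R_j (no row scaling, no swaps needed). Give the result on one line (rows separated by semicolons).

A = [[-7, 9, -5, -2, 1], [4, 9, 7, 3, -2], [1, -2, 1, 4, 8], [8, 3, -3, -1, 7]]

REF = [-7 9 -5 -2 1; 0 99/7 29/7 13/7 -10/7; 0 0 49/99 377/99 799/99; 0 0 0 4506/49 10537/49]

Forward elimination:
R2 <- R2 - (-4/7)*R1:  [     0   99/7   29/7   13/7  -10/7 ]
R3 <- R3 - (-1/7)*R1:  [    0  -5/7   2/7  26/7  57/7 ]
R4 <- R4 - (-8/7)*R1:  [     0   93/7  -61/7  -23/7   57/7 ]
R3 <- R3 - (-5/99)*R2:  [      0       0   49/99  377/99  799/99 ]
R4 <- R4 - (31/33)*R2:  [       0        0  -416/33  -166/33   313/33 ]
R4 <- R4 - (-1248/49)*R3:  [        0         0         0   4506/49  10537/49 ]
Row echelon form:
[ -7     9     -5       -2         1 ]
[  0  99/7   29/7     13/7     -10/7 ]
[  0     0  49/99   377/99    799/99 ]
[  0     0      0  4506/49  10537/49 ]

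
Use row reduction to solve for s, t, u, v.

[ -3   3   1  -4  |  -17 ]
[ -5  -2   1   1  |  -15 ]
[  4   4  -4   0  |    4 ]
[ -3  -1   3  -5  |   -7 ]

(4, -2, 1, 0)

Forward elimination on [A|b]:
R2 <- R2 - (5/3)*R1:  [    0    -7  -2/3  23/3  40/3 ]
R3 <- R3 - (-4/3)*R1:  [     0      8   -8/3  -16/3  -56/3 ]
R4 <- R4 - (1)*R1:  [  0  -4   2  -1  10 ]
R3 <- R3 - (-8/7)*R2:  [     0      0  -24/7   24/7  -24/7 ]
R4 <- R4 - (4/7)*R2:  [       0        0    50/21  -113/21    50/21 ]
R4 <- R4 - (-25/36)*R3:  [  0   0   0  -3   0 ]
Row echelon form:
[ -3   3      1    -4  |    -17 ]
[  0  -7   -2/3  23/3  |   40/3 ]
[  0   0  -24/7  24/7  |  -24/7 ]
[  0   0      0    -3  |      0 ]
Back-substitution:
v = (0) / -3 = 0
u = (-24/7 - (24/7)*(0)) / (-24/7) = 1
t = (40/3 - (-2/3)*(1) - (23/3)*(0)) / -7 = -2
s = (-17 - (3)*(-2) - (1)*(1) - (-4)*(0)) / -3 = 4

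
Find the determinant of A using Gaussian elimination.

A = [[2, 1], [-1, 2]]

det(A) = 5

Forward elimination:
R2 <- R2 - (-1/2)*R1:  [   0  5/2 ]
Upper-triangular form:
[ 2    1 ]
[ 0  5/2 ]
det(A) = (-1)^0 * (2) * (5/2) = 5  (0 row swaps -> sign +1)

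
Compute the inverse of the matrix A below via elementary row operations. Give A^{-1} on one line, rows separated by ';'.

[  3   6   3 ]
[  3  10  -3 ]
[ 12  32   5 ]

Gauss-Jordan on [A | I]:
R1 <- (1/3)*R1:  [   1    2    1  |  1/3    0    0 ]
R2 <- R2 - (3)*R1:  [  0   4  -6  |  -1   1   0 ]
R3 <- R3 - (12)*R1:  [  0   8  -7  |  -4   0   1 ]
R2 <- (1/4)*R2:  [    0     1  -3/2  |  -1/4   1/4     0 ]
R1 <- R1 - (2)*R2:  [    1     0     4  |   5/6  -1/2     0 ]
R3 <- R3 - (8)*R2:  [  0   0   5  |  -2  -2   1 ]
R3 <- (1/5)*R3:  [    0     0     1  |  -2/5  -2/5   1/5 ]
R1 <- R1 - (4)*R3:  [     1      0      0  |  73/30  11/10   -4/5 ]
R2 <- R2 - (-3/2)*R3:  [      0       1       0  |  -17/20   -7/20    3/10 ]
Right block of [I | A^{-1}] is the inverse:
[  73/30  11/10  -4/5 ]
[ -17/20  -7/20  3/10 ]
[   -2/5   -2/5   1/5 ]

inverse = [73/30 11/10 -4/5; -17/20 -7/20 3/10; -2/5 -2/5 1/5]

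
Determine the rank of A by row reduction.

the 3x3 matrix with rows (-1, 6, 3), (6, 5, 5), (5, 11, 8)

rank(A) = 2

Row reduction:
R2 <- R2 - (-6)*R1:  [  0  41  23 ]
R3 <- R3 - (-5)*R1:  [  0  41  23 ]
R3 <- R3 - (1)*R2:  [ 0  0  0 ]
Row echelon form:
[ -1   6   3 ]
[  0  41  23 ]
[  0   0   0 ]
Nonzero rows / pivot columns: 2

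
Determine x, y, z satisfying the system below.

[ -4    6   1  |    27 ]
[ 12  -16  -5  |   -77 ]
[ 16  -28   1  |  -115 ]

Forward elimination on [A|b]:
R2 <- R2 - (-3)*R1:  [  0   2  -2   4 ]
R3 <- R3 - (-4)*R1:  [  0  -4   5  -7 ]
R3 <- R3 - (-2)*R2:  [ 0  0  1  1 ]
Row echelon form:
[ -4  6   1  |  27 ]
[  0  2  -2  |   4 ]
[  0  0   1  |   1 ]
Back-substitution:
z = (1) / 1 = 1
y = (4 - (-2)*(1)) / 2 = 3
x = (27 - (6)*(3) - (1)*(1)) / -4 = -2

(-2, 3, 1)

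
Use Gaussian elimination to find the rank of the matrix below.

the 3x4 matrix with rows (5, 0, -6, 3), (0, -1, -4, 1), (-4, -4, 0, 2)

Row reduction:
R3 <- R3 - (-4/5)*R1:  [     0     -4  -24/5   22/5 ]
R3 <- R3 - (4)*R2:  [    0     0  56/5   2/5 ]
Row echelon form:
[ 5   0    -6    3 ]
[ 0  -1    -4    1 ]
[ 0   0  56/5  2/5 ]
Nonzero rows / pivot columns: 3

rank(A) = 3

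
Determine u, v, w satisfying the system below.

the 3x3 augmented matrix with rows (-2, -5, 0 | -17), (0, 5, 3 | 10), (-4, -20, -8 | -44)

(-4, 5, -5)

Forward elimination on [A|b]:
R3 <- R3 - (2)*R1:  [   0  -10   -8  -10 ]
R3 <- R3 - (-2)*R2:  [  0   0  -2  10 ]
Row echelon form:
[ -2  -5   0  |  -17 ]
[  0   5   3  |   10 ]
[  0   0  -2  |   10 ]
Back-substitution:
w = (10) / -2 = -5
v = (10 - (3)*(-5)) / 5 = 5
u = (-17 - (-5)*(5)) / -2 = -4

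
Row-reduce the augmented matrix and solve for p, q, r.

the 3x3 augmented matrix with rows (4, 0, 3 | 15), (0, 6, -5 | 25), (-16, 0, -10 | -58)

Forward elimination on [A|b]:
R3 <- R3 - (-4)*R1:  [ 0  0  2  2 ]
Row echelon form:
[ 4  0   3  |  15 ]
[ 0  6  -5  |  25 ]
[ 0  0   2  |   2 ]
Back-substitution:
r = (2) / 2 = 1
q = (25 - (-5)*(1)) / 6 = 5
p = (15 - (3)*(1)) / 4 = 3

(3, 5, 1)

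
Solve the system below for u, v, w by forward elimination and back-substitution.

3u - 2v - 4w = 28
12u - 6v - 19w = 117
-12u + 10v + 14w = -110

Forward elimination on [A|b]:
R2 <- R2 - (4)*R1:  [  0   2  -3   5 ]
R3 <- R3 - (-4)*R1:  [  0   2  -2   2 ]
R3 <- R3 - (1)*R2:  [  0   0   1  -3 ]
Row echelon form:
[ 3  -2  -4  |  28 ]
[ 0   2  -3  |   5 ]
[ 0   0   1  |  -3 ]
Back-substitution:
w = (-3) / 1 = -3
v = (5 - (-3)*(-3)) / 2 = -2
u = (28 - (-2)*(-2) - (-4)*(-3)) / 3 = 4

(4, -2, -3)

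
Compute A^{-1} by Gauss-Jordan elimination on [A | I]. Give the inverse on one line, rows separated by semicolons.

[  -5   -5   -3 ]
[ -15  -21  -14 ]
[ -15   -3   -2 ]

Gauss-Jordan on [A | I]:
R1 <- (1/-5)*R1:  [    1     1   3/5  |  -1/5     0     0 ]
R2 <- R2 - (-15)*R1:  [  0  -6  -5  |  -3   1   0 ]
R3 <- R3 - (-15)*R1:  [  0  12   7  |  -3   0   1 ]
R2 <- (1/-6)*R2:  [    0     1   5/6  |   1/2  -1/6     0 ]
R1 <- R1 - (1)*R2:  [     1      0  -7/30  |  -7/10    1/6      0 ]
R3 <- R3 - (12)*R2:  [  0   0  -3  |  -9   2   1 ]
R3 <- (1/-3)*R3:  [    0     0     1  |     3  -2/3  -1/3 ]
R1 <- R1 - (-7/30)*R3:  [     1      0      0  |      0   1/90  -7/90 ]
R2 <- R2 - (5/6)*R3:  [    0     1     0  |    -2  7/18  5/18 ]
Right block of [I | A^{-1}] is the inverse:
[  0  1/90  -7/90 ]
[ -2  7/18   5/18 ]
[  3  -2/3   -1/3 ]

inverse = [0 1/90 -7/90; -2 7/18 5/18; 3 -2/3 -1/3]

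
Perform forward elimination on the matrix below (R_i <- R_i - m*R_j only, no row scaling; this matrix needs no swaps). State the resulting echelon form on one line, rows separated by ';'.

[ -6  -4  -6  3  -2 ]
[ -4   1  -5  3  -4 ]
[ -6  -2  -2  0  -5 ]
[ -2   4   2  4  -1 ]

REF = [-6 -4 -6 3 -2; 0 11/3 -1 1 -8/3; 0 0 50/11 -39/11 -17/11; 0 0 0 29/5 27/5]

Forward elimination:
R2 <- R2 - (2/3)*R1:  [    0  11/3    -1     1  -8/3 ]
R3 <- R3 - (1)*R1:  [  0   2   4  -3  -3 ]
R4 <- R4 - (1/3)*R1:  [    0  16/3     4     3  -1/3 ]
R3 <- R3 - (6/11)*R2:  [      0       0   50/11  -39/11  -17/11 ]
R4 <- R4 - (16/11)*R2:  [     0      0  60/11  17/11  39/11 ]
R4 <- R4 - (6/5)*R3:  [    0     0     0  29/5  27/5 ]
Row echelon form:
[ -6    -4     -6       3      -2 ]
[  0  11/3     -1       1    -8/3 ]
[  0     0  50/11  -39/11  -17/11 ]
[  0     0      0    29/5    27/5 ]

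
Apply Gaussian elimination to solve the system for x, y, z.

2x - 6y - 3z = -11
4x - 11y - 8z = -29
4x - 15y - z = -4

Forward elimination on [A|b]:
R2 <- R2 - (2)*R1:  [  0   1  -2  -7 ]
R3 <- R3 - (2)*R1:  [  0  -3   5  18 ]
R3 <- R3 - (-3)*R2:  [  0   0  -1  -3 ]
Row echelon form:
[ 2  -6  -3  |  -11 ]
[ 0   1  -2  |   -7 ]
[ 0   0  -1  |   -3 ]
Back-substitution:
z = (-3) / -1 = 3
y = (-7 - (-2)*(3)) / 1 = -1
x = (-11 - (-6)*(-1) - (-3)*(3)) / 2 = -4

(-4, -1, 3)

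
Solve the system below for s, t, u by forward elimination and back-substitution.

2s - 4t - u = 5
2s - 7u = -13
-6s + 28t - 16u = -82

Forward elimination on [A|b]:
R2 <- R2 - (1)*R1:  [   0    4   -6  -18 ]
R3 <- R3 - (-3)*R1:  [   0   16  -19  -67 ]
R3 <- R3 - (4)*R2:  [ 0  0  5  5 ]
Row echelon form:
[ 2  -4  -1  |    5 ]
[ 0   4  -6  |  -18 ]
[ 0   0   5  |    5 ]
Back-substitution:
u = (5) / 5 = 1
t = (-18 - (-6)*(1)) / 4 = -3
s = (5 - (-4)*(-3) - (-1)*(1)) / 2 = -3

(-3, -3, 1)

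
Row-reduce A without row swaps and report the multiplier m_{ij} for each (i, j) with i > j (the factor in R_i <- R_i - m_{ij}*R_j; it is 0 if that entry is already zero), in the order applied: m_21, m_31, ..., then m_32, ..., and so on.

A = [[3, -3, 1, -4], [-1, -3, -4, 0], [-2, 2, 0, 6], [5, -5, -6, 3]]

multipliers: -1/3, -2/3, 5/3, 0, 0, -23/2

Forward elimination:
R2 <- R2 - (-1/3)*R1:  [     0     -4  -11/3   -4/3 ]
R3 <- R3 - (-2/3)*R1:  [    0     0   2/3  10/3 ]
R4 <- R4 - (5/3)*R1:  [     0      0  -23/3   29/3 ]
R3: entry in column 2 is already 0 -> m_{32} = 0 (no row operation needed)
R4: entry in column 2 is already 0 -> m_{42} = 0 (no row operation needed)
R4 <- R4 - (-23/2)*R3:  [  0   0   0  48 ]
Multipliers (in order of application): m_{21} = -1/3, m_{31} = -2/3, m_{41} = 5/3, m_{32} = 0, m_{42} = 0, m_{43} = -23/2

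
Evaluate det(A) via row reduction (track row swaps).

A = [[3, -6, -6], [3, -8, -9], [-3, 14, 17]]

det(A) = 6

Forward elimination:
R2 <- R2 - (1)*R1:  [  0  -2  -3 ]
R3 <- R3 - (-1)*R1:  [  0   8  11 ]
R3 <- R3 - (-4)*R2:  [  0   0  -1 ]
Upper-triangular form:
[ 3  -6  -6 ]
[ 0  -2  -3 ]
[ 0   0  -1 ]
det(A) = (-1)^0 * (3) * (-2) * (-1) = 6  (0 row swaps -> sign +1)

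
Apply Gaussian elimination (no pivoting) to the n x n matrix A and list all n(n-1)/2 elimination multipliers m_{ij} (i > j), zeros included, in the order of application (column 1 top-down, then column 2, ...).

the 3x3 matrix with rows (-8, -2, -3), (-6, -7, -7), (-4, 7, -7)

Forward elimination:
R2 <- R2 - (3/4)*R1:  [     0  -11/2  -19/4 ]
R3 <- R3 - (1/2)*R1:  [     0      8  -11/2 ]
R3 <- R3 - (-16/11)*R2:  [       0        0  -273/22 ]
Multipliers (in order of application): m_{21} = 3/4, m_{31} = 1/2, m_{32} = -16/11

multipliers: 3/4, 1/2, -16/11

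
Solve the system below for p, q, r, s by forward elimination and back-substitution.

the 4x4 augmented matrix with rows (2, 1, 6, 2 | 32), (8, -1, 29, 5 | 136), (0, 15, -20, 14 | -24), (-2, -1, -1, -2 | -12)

Forward elimination on [A|b]:
R2 <- R2 - (4)*R1:  [  0  -5   5  -3   8 ]
R4 <- R4 - (-1)*R1:  [  0   0   5   0  20 ]
R3 <- R3 - (-3)*R2:  [  0   0  -5   5   0 ]
R4 <- R4 - (-1)*R3:  [  0   0   0   5  20 ]
Row echelon form:
[ 2   1   6   2  |  32 ]
[ 0  -5   5  -3  |   8 ]
[ 0   0  -5   5  |   0 ]
[ 0   0   0   5  |  20 ]
Back-substitution:
s = (20) / 5 = 4
r = (0 - (5)*(4)) / -5 = 4
q = (8 - (5)*(4) - (-3)*(4)) / -5 = 0
p = (32 - (1)*(0) - (6)*(4) - (2)*(4)) / 2 = 0

(0, 0, 4, 4)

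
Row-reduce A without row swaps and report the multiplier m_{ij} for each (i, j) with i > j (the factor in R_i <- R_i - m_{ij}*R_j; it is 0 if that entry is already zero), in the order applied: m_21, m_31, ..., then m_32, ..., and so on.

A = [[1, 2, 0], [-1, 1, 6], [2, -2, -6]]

Forward elimination:
R2 <- R2 - (-1)*R1:  [ 0  3  6 ]
R3 <- R3 - (2)*R1:  [  0  -6  -6 ]
R3 <- R3 - (-2)*R2:  [ 0  0  6 ]
Multipliers (in order of application): m_{21} = -1, m_{31} = 2, m_{32} = -2

multipliers: -1, 2, -2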